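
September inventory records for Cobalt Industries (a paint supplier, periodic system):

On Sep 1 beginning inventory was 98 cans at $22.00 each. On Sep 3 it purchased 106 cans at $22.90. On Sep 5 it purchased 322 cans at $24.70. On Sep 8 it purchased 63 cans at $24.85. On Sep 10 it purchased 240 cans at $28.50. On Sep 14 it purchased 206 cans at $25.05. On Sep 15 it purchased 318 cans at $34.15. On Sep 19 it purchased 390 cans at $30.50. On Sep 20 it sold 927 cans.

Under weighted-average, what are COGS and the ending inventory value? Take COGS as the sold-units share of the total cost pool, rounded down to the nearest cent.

Sep 20, sell 927: 927/1743 × $48,857.35 → $25,984.37
Ending inventory (cost pool remaining) = $22,872.98

COGS = $25,984.37; ending inventory = $22,872.98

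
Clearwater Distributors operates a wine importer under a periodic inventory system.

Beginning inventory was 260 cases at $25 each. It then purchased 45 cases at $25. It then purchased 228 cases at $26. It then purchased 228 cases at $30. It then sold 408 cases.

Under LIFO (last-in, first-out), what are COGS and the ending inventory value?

Sale 1 (408) [LIFO — newest first]: 228 @ $30 + 180 @ $26 = $11,520
Ending inventory: 260 @ $25 + 45 @ $25 + 48 @ $26 = $8,873

COGS = $11,520; ending inventory = $8,873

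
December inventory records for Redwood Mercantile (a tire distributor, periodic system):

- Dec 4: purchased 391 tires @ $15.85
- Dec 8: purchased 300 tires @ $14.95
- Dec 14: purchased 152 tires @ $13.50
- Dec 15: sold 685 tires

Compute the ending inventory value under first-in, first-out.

Dec 15, 685 sold [FIFO — oldest first]: 391 @ $15.85 + 294 @ $14.95 = $10,592.65
Ending inventory: 6 @ $14.95 + 152 @ $13.50 = $2,141.70
Check: goods available $12,734.35 = COGS $10,592.65 + ending $2,141.70

Ending inventory = $2,141.70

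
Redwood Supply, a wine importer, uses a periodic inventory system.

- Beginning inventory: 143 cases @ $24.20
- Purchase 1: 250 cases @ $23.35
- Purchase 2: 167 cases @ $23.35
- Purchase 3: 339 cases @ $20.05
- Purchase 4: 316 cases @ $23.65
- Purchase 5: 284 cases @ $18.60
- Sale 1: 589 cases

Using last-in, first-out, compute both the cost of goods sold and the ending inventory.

Sale 1 (589) [LIFO — newest first]: 284 @ $18.60 + 305 @ $23.65 = $12,495.65
Ending inventory: 143 @ $24.20 + 250 @ $23.35 + 167 @ $23.35 + 339 @ $20.05 + 11 @ $23.65 = $20,254.65

COGS = $12,495.65; ending inventory = $20,254.65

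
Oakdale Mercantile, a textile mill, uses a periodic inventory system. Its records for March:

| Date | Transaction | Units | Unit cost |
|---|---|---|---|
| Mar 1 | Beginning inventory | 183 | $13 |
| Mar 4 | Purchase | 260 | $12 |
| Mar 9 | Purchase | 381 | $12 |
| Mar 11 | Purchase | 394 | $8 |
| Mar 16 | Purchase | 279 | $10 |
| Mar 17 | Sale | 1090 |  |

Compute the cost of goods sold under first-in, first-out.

Mar 17, 1090 sold [FIFO — oldest first]: 183 @ $13 + 260 @ $12 + 381 @ $12 + 266 @ $8 = $12,199
Ending inventory: 128 @ $8 + 279 @ $10 = $3,814

COGS = $12,199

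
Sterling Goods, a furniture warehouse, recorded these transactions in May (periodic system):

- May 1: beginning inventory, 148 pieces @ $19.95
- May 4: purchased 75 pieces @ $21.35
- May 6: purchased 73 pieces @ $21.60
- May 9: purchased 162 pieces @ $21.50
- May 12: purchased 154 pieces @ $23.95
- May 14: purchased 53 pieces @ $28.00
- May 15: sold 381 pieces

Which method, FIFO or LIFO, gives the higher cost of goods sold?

LIFO

FIFO COGS: 148 @ $19.95 + 75 @ $21.35 + 73 @ $21.60 + 85 @ $21.50 = $7,958.15
LIFO COGS: 53 @ $28.00 + 154 @ $23.95 + 162 @ $21.50 + 12 @ $21.60 = $8,914.50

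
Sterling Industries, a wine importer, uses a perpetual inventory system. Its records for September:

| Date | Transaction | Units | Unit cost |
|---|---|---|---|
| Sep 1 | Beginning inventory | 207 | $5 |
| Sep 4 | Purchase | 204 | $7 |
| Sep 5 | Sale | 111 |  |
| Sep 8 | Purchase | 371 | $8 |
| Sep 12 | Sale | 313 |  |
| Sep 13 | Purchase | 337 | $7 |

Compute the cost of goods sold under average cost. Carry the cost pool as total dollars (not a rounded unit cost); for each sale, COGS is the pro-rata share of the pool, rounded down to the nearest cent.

After Sep 1: 207 on hand, pool $1,035.00 (≈ $5.0000 each)
After Sep 4: 411 on hand, pool $2,463.00 (≈ $5.9927 each)
Sep 5, sell 111: 111/411 × $2,463.00 → $665.18
After Sep 8: 671 on hand, pool $4,765.82 (≈ $7.1026 each)
Sep 12, sell 313: 313/671 × $4,765.82 → $2,223.10
After Sep 13: 695 on hand, pool $4,901.72 (≈ $7.0528 each)
Total COGS = $665.18 + $2,223.10 = $2,888.28
Ending inventory (cost pool remaining) = $4,901.72

COGS = $2,888.28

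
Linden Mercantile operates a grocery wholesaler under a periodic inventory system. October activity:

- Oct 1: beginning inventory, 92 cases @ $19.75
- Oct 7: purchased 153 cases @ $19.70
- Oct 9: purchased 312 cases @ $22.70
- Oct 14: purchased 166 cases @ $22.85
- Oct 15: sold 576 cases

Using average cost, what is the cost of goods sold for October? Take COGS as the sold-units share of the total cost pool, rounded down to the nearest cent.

COGS = $12,513.14

Oct 15, sell 576: 576/723 × $15,706.60 → $12,513.14
Ending inventory (cost pool remaining) = $3,193.46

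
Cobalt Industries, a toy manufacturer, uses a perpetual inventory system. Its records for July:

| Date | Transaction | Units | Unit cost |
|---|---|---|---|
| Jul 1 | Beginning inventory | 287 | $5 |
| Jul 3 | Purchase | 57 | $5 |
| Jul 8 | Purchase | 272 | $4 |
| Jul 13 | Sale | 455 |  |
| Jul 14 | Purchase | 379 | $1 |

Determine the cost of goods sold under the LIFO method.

Jul 13, 455 sold [LIFO — newest first]: 272 @ $4 + 57 @ $5 + 126 @ $5 = $2,003
Ending inventory: 161 @ $5 + 379 @ $1 = $1,184
Check: goods available $3,187 = COGS $2,003 + ending $1,184

COGS = $2,003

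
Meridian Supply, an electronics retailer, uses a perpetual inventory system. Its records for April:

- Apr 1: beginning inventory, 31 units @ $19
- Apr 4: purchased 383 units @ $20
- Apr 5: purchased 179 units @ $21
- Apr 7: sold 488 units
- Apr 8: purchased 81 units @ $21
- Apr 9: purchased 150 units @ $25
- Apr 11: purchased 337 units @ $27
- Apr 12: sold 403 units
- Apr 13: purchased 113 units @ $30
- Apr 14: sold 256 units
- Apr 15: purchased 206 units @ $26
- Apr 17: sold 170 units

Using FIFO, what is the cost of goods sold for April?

COGS = $31,066

Apr 7, 488 sold [FIFO — oldest first]: 31 @ $19 + 383 @ $20 + 74 @ $21 = $9,803
Apr 12, 403 sold [FIFO — oldest first]: 105 @ $21 + 81 @ $21 + 150 @ $25 + 67 @ $27 = $9,465
Apr 14, 256 sold [FIFO — oldest first]: 256 @ $27 = $6,912
Apr 17, 170 sold [FIFO — oldest first]: 14 @ $27 + 113 @ $30 + 43 @ $26 = $4,886
Total COGS = $9,803 + $9,465 + $6,912 + $4,886 = $31,066
Ending inventory: 163 @ $26 = $4,238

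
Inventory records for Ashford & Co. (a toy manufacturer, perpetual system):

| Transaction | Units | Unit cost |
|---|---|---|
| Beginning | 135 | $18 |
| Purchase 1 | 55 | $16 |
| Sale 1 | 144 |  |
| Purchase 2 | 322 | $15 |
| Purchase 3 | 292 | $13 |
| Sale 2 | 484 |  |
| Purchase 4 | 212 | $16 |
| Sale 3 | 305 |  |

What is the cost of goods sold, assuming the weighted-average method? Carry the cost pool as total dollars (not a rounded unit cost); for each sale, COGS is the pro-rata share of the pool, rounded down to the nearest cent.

After Beginning: 135 on hand, pool $2,430.00 (≈ $18.0000 each)
After Purchase 1: 190 on hand, pool $3,310.00 (≈ $17.4211 each)
Sale 1, sell 144: 144/190 × $3,310.00 → $2,508.63
After Purchase 2: 368 on hand, pool $5,631.37 (≈ $15.3026 each)
After Purchase 3: 660 on hand, pool $9,427.37 (≈ $14.2839 each)
Sale 2, sell 484: 484/660 × $9,427.37 → $6,913.40
After Purchase 4: 388 on hand, pool $5,905.97 (≈ $15.2216 each)
Sale 3, sell 305: 305/388 × $5,905.97 → $4,642.57
Total COGS = $2,508.63 + $6,913.40 + $4,642.57 = $14,064.60
Ending inventory (cost pool remaining) = $1,263.40

COGS = $14,064.60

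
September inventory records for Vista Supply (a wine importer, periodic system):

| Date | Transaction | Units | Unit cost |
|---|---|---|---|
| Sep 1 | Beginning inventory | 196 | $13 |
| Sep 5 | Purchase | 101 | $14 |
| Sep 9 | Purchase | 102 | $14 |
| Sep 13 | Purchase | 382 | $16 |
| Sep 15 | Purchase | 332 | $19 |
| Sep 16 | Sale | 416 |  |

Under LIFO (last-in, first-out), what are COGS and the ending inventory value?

Sep 16, 416 sold [LIFO — newest first]: 332 @ $19 + 84 @ $16 = $7,652
Ending inventory: 196 @ $13 + 101 @ $14 + 102 @ $14 + 298 @ $16 = $10,158

COGS = $7,652; ending inventory = $10,158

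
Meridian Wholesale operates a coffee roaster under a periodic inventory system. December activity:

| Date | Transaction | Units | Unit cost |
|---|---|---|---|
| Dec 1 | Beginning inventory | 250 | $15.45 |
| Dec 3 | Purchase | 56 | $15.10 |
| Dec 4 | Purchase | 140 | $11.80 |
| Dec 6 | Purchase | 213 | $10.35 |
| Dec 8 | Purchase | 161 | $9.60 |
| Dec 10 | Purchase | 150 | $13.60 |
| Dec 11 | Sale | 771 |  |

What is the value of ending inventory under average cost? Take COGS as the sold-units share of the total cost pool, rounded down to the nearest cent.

Dec 11, sell 771: 771/970 × $12,150.25 → $9,657.56
Ending inventory (cost pool remaining) = $2,492.69
Check: goods available $12,150.25 = COGS $9,657.56 + ending $2,492.69

Ending inventory = $2,492.69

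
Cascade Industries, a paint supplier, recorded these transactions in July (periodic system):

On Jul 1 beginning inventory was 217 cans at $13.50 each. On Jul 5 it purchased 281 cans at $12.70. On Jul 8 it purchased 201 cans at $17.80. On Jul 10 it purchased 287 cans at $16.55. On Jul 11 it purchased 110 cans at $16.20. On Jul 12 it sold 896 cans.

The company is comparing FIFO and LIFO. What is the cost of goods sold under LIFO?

FIFO COGS: 217 @ $13.50 + 281 @ $12.70 + 201 @ $17.80 + 197 @ $16.55 = $13,336.35
LIFO COGS: 110 @ $16.20 + 287 @ $16.55 + 201 @ $17.80 + 281 @ $12.70 + 17 @ $13.50 = $13,907.85

COGS = $13,907.85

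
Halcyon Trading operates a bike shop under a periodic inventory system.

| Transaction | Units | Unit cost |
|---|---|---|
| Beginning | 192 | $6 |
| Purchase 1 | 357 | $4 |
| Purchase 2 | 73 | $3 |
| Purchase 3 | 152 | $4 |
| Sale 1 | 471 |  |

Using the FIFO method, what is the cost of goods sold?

Sale 1 (471) [FIFO — oldest first]: 192 @ $6 + 279 @ $4 = $2,268
Ending inventory: 78 @ $4 + 73 @ $3 + 152 @ $4 = $1,139
Check: goods available $3,407 = COGS $2,268 + ending $1,139

COGS = $2,268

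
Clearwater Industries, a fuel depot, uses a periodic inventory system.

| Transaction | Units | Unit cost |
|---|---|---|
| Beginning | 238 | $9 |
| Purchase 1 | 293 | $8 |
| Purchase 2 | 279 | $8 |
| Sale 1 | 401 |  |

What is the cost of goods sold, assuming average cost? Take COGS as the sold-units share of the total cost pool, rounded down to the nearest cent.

COGS = $3,325.82

Sale 1, sell 401: 401/810 × $6,718.00 → $3,325.82
Ending inventory (cost pool remaining) = $3,392.18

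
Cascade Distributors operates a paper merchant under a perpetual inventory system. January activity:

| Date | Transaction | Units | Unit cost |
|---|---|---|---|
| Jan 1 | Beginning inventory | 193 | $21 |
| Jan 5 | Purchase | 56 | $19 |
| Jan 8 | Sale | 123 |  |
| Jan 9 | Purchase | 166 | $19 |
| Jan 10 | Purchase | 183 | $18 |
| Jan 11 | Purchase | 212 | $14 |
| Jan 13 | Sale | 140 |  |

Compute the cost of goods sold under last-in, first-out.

COGS = $4,431

Jan 8, 123 sold [LIFO — newest first]: 56 @ $19 + 67 @ $21 = $2,471
Jan 13, 140 sold [LIFO — newest first]: 140 @ $14 = $1,960
Total COGS = $2,471 + $1,960 = $4,431
Ending inventory: 126 @ $21 + 166 @ $19 + 183 @ $18 + 72 @ $14 = $10,102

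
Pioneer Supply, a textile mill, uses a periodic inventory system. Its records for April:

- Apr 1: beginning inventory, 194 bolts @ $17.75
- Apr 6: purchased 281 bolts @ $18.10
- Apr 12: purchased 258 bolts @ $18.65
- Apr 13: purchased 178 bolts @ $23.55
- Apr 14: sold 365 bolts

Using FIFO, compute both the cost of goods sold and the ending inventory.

Apr 14, 365 sold [FIFO — oldest first]: 194 @ $17.75 + 171 @ $18.10 = $6,538.60
Ending inventory: 110 @ $18.10 + 258 @ $18.65 + 178 @ $23.55 = $10,994.60

COGS = $6,538.60; ending inventory = $10,994.60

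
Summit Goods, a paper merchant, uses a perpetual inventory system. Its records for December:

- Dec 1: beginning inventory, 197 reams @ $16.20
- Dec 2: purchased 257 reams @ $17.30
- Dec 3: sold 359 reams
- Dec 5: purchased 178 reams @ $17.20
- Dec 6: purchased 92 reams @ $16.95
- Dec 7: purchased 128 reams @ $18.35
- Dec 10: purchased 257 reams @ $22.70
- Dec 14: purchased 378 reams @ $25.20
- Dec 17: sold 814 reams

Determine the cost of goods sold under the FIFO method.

COGS = $22,054.00

Dec 3, 359 sold [FIFO — oldest first]: 197 @ $16.20 + 162 @ $17.30 = $5,994.00
Dec 17, 814 sold [FIFO — oldest first]: 95 @ $17.30 + 178 @ $17.20 + 92 @ $16.95 + 128 @ $18.35 + 257 @ $22.70 + 64 @ $25.20 = $16,060.00
Total COGS = $5,994.00 + $16,060.00 = $22,054.00
Ending inventory: 314 @ $25.20 = $7,912.80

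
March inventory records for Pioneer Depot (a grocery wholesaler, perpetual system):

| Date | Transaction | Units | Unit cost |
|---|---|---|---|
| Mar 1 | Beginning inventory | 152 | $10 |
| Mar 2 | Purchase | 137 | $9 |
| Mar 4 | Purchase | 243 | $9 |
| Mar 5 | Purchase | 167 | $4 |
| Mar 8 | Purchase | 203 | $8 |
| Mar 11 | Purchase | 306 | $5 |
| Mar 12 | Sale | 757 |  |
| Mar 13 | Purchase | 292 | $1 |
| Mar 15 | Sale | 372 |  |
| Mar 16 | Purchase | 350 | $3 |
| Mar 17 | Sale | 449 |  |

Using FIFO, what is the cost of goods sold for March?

COGS = $9,288

Mar 12, 757 sold [FIFO — oldest first]: 152 @ $10 + 137 @ $9 + 243 @ $9 + 167 @ $4 + 58 @ $8 = $6,072
Mar 15, 372 sold [FIFO — oldest first]: 145 @ $8 + 227 @ $5 = $2,295
Mar 17, 449 sold [FIFO — oldest first]: 79 @ $5 + 292 @ $1 + 78 @ $3 = $921
Total COGS = $6,072 + $2,295 + $921 = $9,288
Ending inventory: 272 @ $3 = $816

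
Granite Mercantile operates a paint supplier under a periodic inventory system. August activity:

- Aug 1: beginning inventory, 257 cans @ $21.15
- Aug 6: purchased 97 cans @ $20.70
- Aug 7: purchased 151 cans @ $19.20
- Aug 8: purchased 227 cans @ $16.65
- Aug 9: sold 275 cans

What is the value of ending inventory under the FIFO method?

Ending inventory = $8,314.05

Aug 9, 275 sold [FIFO — oldest first]: 257 @ $21.15 + 18 @ $20.70 = $5,808.15
Ending inventory: 79 @ $20.70 + 151 @ $19.20 + 227 @ $16.65 = $8,314.05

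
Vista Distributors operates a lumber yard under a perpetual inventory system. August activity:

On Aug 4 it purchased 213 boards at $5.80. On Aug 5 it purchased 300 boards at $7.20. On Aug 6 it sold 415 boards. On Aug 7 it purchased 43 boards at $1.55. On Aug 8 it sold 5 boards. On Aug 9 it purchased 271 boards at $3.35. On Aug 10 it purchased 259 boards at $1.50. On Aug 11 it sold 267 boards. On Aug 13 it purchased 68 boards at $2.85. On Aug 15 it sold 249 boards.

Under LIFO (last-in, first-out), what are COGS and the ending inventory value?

COGS = $4,050.20; ending inventory = $902.00

Aug 6, 415 sold [LIFO — newest first]: 300 @ $7.20 + 115 @ $5.80 = $2,827.00
Aug 8, 5 sold [LIFO — newest first]: 5 @ $1.55 = $7.75
Aug 11, 267 sold [LIFO — newest first]: 259 @ $1.50 + 8 @ $3.35 = $415.30
Aug 15, 249 sold [LIFO — newest first]: 68 @ $2.85 + 181 @ $3.35 = $800.15
Total COGS = $2,827.00 + $7.75 + $415.30 + $800.15 = $4,050.20
Ending inventory: 98 @ $5.80 + 38 @ $1.55 + 82 @ $3.35 = $902.00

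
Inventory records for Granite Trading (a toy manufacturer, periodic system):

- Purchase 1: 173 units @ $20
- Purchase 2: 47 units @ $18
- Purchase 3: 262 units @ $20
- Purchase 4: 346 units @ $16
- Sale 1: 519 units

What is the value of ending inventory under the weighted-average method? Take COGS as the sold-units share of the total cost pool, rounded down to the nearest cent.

Ending inventory = $5,628.43

Sale 1, sell 519: 519/828 × $15,082.00 → $9,453.57
Ending inventory (cost pool remaining) = $5,628.43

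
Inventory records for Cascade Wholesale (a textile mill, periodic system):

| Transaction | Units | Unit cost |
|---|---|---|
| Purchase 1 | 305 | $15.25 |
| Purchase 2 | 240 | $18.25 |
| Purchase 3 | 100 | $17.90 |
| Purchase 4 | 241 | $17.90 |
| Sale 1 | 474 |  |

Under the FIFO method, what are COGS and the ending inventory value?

COGS = $7,735.50; ending inventory = $7,399.65

Sale 1 (474) [FIFO — oldest first]: 305 @ $15.25 + 169 @ $18.25 = $7,735.50
Ending inventory: 71 @ $18.25 + 100 @ $17.90 + 241 @ $17.90 = $7,399.65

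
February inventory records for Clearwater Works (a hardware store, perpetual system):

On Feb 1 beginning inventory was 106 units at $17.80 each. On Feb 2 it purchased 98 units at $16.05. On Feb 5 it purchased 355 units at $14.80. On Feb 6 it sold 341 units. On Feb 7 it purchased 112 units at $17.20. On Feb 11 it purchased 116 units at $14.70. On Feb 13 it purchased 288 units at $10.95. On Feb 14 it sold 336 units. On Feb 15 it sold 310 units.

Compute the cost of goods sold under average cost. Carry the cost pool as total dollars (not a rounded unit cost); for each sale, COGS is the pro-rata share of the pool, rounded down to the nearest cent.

COGS = $14,278.00

After Feb 1: 106 on hand, pool $1,886.80 (≈ $17.8000 each)
After Feb 2: 204 on hand, pool $3,459.70 (≈ $16.9593 each)
After Feb 5: 559 on hand, pool $8,713.70 (≈ $15.5880 each)
Feb 6, sell 341: 341/559 × $8,713.70 → $5,315.51
After Feb 7: 330 on hand, pool $5,324.59 (≈ $16.1351 each)
After Feb 11: 446 on hand, pool $7,029.79 (≈ $15.7619 each)
After Feb 13: 734 on hand, pool $10,183.39 (≈ $13.8738 each)
Feb 14, sell 336: 336/734 × $10,183.39 → $4,661.60
Feb 15, sell 310: 310/398 × $5,521.79 → $4,300.89
Total COGS = $5,315.51 + $4,661.60 + $4,300.89 = $14,278.00
Ending inventory (cost pool remaining) = $1,220.90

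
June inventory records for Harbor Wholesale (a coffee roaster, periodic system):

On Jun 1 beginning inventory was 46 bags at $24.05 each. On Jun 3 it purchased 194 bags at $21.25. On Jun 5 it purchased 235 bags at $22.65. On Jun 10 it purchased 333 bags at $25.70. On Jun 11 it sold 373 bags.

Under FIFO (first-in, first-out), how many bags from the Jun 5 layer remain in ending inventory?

Jun 11, 373 sold [FIFO — oldest first]: 46 @ $24.05 + 194 @ $21.25 + 133 @ $22.65 = $8,241.25
Ending inventory: 102 @ $22.65 + 333 @ $25.70 = $10,868.40
Check: goods available $19,109.65 = COGS $8,241.25 + ending $10,868.40

102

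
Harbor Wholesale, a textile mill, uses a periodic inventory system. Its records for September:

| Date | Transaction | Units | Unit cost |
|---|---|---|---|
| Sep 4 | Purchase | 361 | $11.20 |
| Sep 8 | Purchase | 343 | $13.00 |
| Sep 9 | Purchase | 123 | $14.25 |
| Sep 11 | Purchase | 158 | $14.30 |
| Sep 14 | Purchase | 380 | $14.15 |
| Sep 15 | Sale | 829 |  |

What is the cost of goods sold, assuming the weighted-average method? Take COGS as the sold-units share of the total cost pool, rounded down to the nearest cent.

COGS = $10,865.88

Sep 15, sell 829: 829/1365 × $17,891.35 → $10,865.88
Ending inventory (cost pool remaining) = $7,025.47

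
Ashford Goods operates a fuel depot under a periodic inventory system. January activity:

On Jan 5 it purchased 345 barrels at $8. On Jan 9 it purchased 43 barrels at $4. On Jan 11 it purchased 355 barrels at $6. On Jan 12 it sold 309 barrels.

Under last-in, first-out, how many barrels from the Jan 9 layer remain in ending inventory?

43

Jan 12, 309 sold [LIFO — newest first]: 309 @ $6 = $1,854
Ending inventory: 345 @ $8 + 43 @ $4 + 46 @ $6 = $3,208
Check: goods available $5,062 = COGS $1,854 + ending $3,208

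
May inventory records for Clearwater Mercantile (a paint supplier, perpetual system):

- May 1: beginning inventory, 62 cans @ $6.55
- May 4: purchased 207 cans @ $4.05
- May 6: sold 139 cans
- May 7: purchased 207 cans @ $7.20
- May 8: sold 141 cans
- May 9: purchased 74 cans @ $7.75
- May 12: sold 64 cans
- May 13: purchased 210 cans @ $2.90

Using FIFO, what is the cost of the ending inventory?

Ending inventory = $2,132.90

May 6, 139 sold [FIFO — oldest first]: 62 @ $6.55 + 77 @ $4.05 = $717.95
May 8, 141 sold [FIFO — oldest first]: 130 @ $4.05 + 11 @ $7.20 = $605.70
May 12, 64 sold [FIFO — oldest first]: 64 @ $7.20 = $460.80
Total COGS = $717.95 + $605.70 + $460.80 = $1,784.45
Ending inventory: 132 @ $7.20 + 74 @ $7.75 + 210 @ $2.90 = $2,132.90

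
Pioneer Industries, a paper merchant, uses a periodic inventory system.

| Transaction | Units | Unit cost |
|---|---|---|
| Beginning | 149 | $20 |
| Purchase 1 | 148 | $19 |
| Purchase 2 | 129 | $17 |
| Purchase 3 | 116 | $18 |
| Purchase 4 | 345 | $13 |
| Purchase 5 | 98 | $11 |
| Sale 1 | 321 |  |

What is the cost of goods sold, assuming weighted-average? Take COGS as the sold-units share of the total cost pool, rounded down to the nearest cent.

COGS = $5,095.58

Sale 1, sell 321: 321/985 × $15,636.00 → $5,095.58
Ending inventory (cost pool remaining) = $10,540.42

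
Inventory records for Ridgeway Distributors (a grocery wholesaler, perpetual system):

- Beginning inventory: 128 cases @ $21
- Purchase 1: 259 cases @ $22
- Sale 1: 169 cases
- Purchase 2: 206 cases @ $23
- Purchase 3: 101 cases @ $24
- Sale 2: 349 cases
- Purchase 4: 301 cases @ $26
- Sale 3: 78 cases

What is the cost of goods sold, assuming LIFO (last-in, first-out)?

COGS = $13,832

Sale 1 (169) [LIFO — newest first]: 169 @ $22 = $3,718
Sale 2 (349) [LIFO — newest first]: 101 @ $24 + 206 @ $23 + 42 @ $22 = $8,086
Sale 3 (78) [LIFO — newest first]: 78 @ $26 = $2,028
Total COGS = $3,718 + $8,086 + $2,028 = $13,832
Ending inventory: 128 @ $21 + 48 @ $22 + 223 @ $26 = $9,542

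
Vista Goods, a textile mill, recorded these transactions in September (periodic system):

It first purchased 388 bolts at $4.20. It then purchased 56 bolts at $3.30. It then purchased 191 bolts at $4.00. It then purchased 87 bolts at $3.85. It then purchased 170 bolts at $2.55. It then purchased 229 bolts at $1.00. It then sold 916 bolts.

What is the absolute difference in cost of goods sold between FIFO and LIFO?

FIFO COGS: 388 @ $4.20 + 56 @ $3.30 + 191 @ $4.00 + 87 @ $3.85 + 170 @ $2.55 + 24 @ $1.00 = $3,370.85
LIFO COGS: 229 @ $1.00 + 170 @ $2.55 + 87 @ $3.85 + 191 @ $4.00 + 56 @ $3.30 + 183 @ $4.20 = $2,714.85
Difference = |$3,370.85 − $2,714.85| = $656.00

$656.00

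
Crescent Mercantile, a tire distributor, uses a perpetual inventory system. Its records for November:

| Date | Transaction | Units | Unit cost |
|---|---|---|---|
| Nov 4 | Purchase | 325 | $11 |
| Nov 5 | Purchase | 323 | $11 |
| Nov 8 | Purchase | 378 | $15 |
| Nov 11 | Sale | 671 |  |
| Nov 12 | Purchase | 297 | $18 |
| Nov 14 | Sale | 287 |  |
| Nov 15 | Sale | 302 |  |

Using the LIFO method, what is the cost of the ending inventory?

Nov 11, 671 sold [LIFO — newest first]: 378 @ $15 + 293 @ $11 = $8,893
Nov 14, 287 sold [LIFO — newest first]: 287 @ $18 = $5,166
Nov 15, 302 sold [LIFO — newest first]: 10 @ $18 + 30 @ $11 + 262 @ $11 = $3,392
Total COGS = $8,893 + $5,166 + $3,392 = $17,451
Ending inventory: 63 @ $11 = $693
Check: goods available $18,144 = COGS $17,451 + ending $693

Ending inventory = $693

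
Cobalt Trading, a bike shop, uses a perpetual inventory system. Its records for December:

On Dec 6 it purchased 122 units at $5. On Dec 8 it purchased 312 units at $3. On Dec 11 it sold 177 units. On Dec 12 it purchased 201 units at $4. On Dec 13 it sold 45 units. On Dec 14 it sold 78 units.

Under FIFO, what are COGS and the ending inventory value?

COGS = $1,144; ending inventory = $1,206

Dec 11, 177 sold [FIFO — oldest first]: 122 @ $5 + 55 @ $3 = $775
Dec 13, 45 sold [FIFO — oldest first]: 45 @ $3 = $135
Dec 14, 78 sold [FIFO — oldest first]: 78 @ $3 = $234
Total COGS = $775 + $135 + $234 = $1,144
Ending inventory: 134 @ $3 + 201 @ $4 = $1,206
Check: goods available $2,350 = COGS $1,144 + ending $1,206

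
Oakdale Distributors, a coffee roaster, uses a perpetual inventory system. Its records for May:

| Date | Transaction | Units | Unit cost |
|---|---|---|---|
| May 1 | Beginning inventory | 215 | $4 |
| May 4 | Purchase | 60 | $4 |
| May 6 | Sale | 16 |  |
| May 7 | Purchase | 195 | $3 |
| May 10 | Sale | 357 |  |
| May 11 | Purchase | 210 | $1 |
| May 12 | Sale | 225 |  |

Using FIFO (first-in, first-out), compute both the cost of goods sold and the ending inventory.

COGS = $1,813; ending inventory = $82

May 6, 16 sold [FIFO — oldest first]: 16 @ $4 = $64
May 10, 357 sold [FIFO — oldest first]: 199 @ $4 + 60 @ $4 + 98 @ $3 = $1,330
May 12, 225 sold [FIFO — oldest first]: 97 @ $3 + 128 @ $1 = $419
Total COGS = $64 + $1,330 + $419 = $1,813
Ending inventory: 82 @ $1 = $82
Check: goods available $1,895 = COGS $1,813 + ending $82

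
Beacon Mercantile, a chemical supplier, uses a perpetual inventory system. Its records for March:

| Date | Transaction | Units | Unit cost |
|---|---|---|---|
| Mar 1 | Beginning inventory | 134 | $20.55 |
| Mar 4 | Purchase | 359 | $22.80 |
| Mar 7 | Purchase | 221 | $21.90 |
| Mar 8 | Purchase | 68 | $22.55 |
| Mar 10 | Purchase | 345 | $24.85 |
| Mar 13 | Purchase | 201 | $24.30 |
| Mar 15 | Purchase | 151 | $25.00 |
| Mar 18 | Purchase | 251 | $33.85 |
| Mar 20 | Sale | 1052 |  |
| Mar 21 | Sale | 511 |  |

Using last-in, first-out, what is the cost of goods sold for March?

COGS = $39,535.00

Mar 20, 1052 sold [LIFO — newest first]: 251 @ $33.85 + 151 @ $25.00 + 201 @ $24.30 + 345 @ $24.85 + 68 @ $22.55 + 36 @ $21.90 = $28,050.70
Mar 21, 511 sold [LIFO — newest first]: 185 @ $21.90 + 326 @ $22.80 = $11,484.30
Total COGS = $28,050.70 + $11,484.30 = $39,535.00
Ending inventory: 134 @ $20.55 + 33 @ $22.80 = $3,506.10
Check: goods available $43,041.10 = COGS $39,535.00 + ending $3,506.10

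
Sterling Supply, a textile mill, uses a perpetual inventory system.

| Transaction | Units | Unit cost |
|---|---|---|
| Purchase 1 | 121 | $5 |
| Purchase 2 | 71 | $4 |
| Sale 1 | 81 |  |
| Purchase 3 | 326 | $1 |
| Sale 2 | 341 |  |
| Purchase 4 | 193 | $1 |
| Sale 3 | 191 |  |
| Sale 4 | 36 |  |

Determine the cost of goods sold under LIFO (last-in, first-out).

COGS = $1,098

Sale 1 (81) [LIFO — newest first]: 71 @ $4 + 10 @ $5 = $334
Sale 2 (341) [LIFO — newest first]: 326 @ $1 + 15 @ $5 = $401
Sale 3 (191) [LIFO — newest first]: 191 @ $1 = $191
Sale 4 (36) [LIFO — newest first]: 2 @ $1 + 34 @ $5 = $172
Total COGS = $334 + $401 + $191 + $172 = $1,098
Ending inventory: 62 @ $5 = $310
Check: goods available $1,408 = COGS $1,098 + ending $310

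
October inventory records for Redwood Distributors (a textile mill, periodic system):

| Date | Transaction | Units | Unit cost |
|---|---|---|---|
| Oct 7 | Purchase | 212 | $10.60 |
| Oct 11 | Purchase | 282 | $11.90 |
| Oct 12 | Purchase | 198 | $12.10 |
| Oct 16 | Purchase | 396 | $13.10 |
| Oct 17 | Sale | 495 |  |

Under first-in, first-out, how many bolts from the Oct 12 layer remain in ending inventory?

197

Oct 17, 495 sold [FIFO — oldest first]: 212 @ $10.60 + 282 @ $11.90 + 1 @ $12.10 = $5,615.10
Ending inventory: 197 @ $12.10 + 396 @ $13.10 = $7,571.30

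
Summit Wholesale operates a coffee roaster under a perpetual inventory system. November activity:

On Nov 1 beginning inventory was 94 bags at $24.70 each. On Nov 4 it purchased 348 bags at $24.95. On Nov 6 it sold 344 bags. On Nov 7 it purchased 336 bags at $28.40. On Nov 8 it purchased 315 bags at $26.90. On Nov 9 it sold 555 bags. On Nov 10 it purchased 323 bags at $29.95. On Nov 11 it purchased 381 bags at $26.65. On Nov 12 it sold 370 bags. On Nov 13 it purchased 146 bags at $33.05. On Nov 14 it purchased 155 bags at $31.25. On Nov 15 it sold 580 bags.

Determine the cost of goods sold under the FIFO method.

COGS = $50,566.40

Nov 6, 344 sold [FIFO — oldest first]: 94 @ $24.70 + 250 @ $24.95 = $8,559.30
Nov 9, 555 sold [FIFO — oldest first]: 98 @ $24.95 + 336 @ $28.40 + 121 @ $26.90 = $15,242.40
Nov 12, 370 sold [FIFO — oldest first]: 194 @ $26.90 + 176 @ $29.95 = $10,489.80
Nov 15, 580 sold [FIFO — oldest first]: 147 @ $29.95 + 381 @ $26.65 + 52 @ $33.05 = $16,274.90
Total COGS = $8,559.30 + $15,242.40 + $10,489.80 + $16,274.90 = $50,566.40
Ending inventory: 94 @ $33.05 + 155 @ $31.25 = $7,950.45
Check: goods available $58,516.85 = COGS $50,566.40 + ending $7,950.45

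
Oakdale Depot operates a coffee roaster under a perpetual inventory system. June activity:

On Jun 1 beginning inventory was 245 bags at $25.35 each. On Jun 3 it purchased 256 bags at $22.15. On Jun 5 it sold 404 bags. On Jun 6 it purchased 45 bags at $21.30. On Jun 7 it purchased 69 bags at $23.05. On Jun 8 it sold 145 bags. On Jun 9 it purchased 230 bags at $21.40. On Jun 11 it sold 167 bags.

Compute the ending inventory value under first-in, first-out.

Jun 5, 404 sold [FIFO — oldest first]: 245 @ $25.35 + 159 @ $22.15 = $9,732.60
Jun 8, 145 sold [FIFO — oldest first]: 97 @ $22.15 + 45 @ $21.30 + 3 @ $23.05 = $3,176.20
Jun 11, 167 sold [FIFO — oldest first]: 66 @ $23.05 + 101 @ $21.40 = $3,682.70
Total COGS = $9,732.60 + $3,176.20 + $3,682.70 = $16,591.50
Ending inventory: 129 @ $21.40 = $2,760.60

Ending inventory = $2,760.60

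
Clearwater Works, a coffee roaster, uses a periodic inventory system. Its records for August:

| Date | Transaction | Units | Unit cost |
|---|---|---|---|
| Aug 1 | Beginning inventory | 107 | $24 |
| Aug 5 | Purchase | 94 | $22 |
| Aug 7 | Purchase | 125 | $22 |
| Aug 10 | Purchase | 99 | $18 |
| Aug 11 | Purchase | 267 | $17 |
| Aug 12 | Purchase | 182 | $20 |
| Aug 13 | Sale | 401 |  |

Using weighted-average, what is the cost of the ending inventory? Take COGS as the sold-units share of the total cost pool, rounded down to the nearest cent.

Ending inventory = $9,388.03

Aug 13, sell 401: 401/874 × $17,347.00 → $7,958.97
Ending inventory (cost pool remaining) = $9,388.03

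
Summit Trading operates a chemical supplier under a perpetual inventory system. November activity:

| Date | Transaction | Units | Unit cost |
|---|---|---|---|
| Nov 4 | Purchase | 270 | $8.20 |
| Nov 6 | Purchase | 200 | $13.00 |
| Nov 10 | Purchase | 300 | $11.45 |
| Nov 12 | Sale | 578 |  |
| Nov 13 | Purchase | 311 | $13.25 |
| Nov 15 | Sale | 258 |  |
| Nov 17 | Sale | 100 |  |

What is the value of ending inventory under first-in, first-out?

Nov 12, 578 sold [FIFO — oldest first]: 270 @ $8.20 + 200 @ $13.00 + 108 @ $11.45 = $6,050.60
Nov 15, 258 sold [FIFO — oldest first]: 192 @ $11.45 + 66 @ $13.25 = $3,072.90
Nov 17, 100 sold [FIFO — oldest first]: 100 @ $13.25 = $1,325.00
Total COGS = $6,050.60 + $3,072.90 + $1,325.00 = $10,448.50
Ending inventory: 145 @ $13.25 = $1,921.25

Ending inventory = $1,921.25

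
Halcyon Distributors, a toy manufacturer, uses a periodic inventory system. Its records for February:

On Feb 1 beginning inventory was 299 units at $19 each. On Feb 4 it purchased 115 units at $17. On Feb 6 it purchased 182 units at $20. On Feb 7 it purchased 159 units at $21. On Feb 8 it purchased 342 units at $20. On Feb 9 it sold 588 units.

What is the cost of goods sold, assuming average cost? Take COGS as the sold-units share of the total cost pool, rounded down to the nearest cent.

Feb 9, sell 588: 588/1097 × $21,455.00 → $11,500.03
Ending inventory (cost pool remaining) = $9,954.97

COGS = $11,500.03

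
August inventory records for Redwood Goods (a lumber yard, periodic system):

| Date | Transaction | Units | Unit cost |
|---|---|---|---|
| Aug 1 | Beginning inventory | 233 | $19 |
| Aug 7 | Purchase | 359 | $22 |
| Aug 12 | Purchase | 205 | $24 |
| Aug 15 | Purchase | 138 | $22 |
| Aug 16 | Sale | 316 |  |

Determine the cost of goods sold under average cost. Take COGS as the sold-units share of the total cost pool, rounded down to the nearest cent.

Aug 16, sell 316: 316/935 × $20,281.00 → $6,854.32
Ending inventory (cost pool remaining) = $13,426.68
Check: goods available $20,281.00 = COGS $6,854.32 + ending $13,426.68

COGS = $6,854.32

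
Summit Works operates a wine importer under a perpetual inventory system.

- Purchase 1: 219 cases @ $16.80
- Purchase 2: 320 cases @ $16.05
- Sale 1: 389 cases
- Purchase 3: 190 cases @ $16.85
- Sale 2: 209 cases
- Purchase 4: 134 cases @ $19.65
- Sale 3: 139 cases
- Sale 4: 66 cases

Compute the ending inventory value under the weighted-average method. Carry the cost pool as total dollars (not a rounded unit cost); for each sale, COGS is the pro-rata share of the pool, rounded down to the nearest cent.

After Purchase 1: 219 on hand, pool $3,679.20 (≈ $16.8000 each)
After Purchase 2: 539 on hand, pool $8,815.20 (≈ $16.3547 each)
Sale 1, sell 389: 389/539 × $8,815.20 → $6,361.99
After Purchase 3: 340 on hand, pool $5,654.71 (≈ $16.6315 each)
Sale 2, sell 209: 209/340 × $5,654.71 → $3,475.98
After Purchase 4: 265 on hand, pool $4,811.83 (≈ $18.1578 each)
Sale 3, sell 139: 139/265 × $4,811.83 → $2,523.94
Sale 4, sell 66: 66/126 × $2,287.89 → $1,198.41
Total COGS = $6,361.99 + $3,475.98 + $2,523.94 + $1,198.41 = $13,560.32
Ending inventory (cost pool remaining) = $1,089.48
Check: goods available $14,649.80 = COGS $13,560.32 + ending $1,089.48

Ending inventory = $1,089.48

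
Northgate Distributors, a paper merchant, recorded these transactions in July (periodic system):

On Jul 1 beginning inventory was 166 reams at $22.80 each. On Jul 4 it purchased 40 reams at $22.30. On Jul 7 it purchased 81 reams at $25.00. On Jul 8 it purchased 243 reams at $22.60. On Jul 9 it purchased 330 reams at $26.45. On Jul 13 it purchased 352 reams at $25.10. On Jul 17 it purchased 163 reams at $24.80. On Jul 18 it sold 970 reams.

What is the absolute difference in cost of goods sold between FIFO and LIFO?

$748.00

FIFO COGS: 166 @ $22.80 + 40 @ $22.30 + 81 @ $25.00 + 243 @ $22.60 + 330 @ $26.45 + 110 @ $25.10 = $23,683.10
LIFO COGS: 163 @ $24.80 + 352 @ $25.10 + 330 @ $26.45 + 125 @ $22.60 = $24,431.10
Difference = |$23,683.10 − $24,431.10| = $748.00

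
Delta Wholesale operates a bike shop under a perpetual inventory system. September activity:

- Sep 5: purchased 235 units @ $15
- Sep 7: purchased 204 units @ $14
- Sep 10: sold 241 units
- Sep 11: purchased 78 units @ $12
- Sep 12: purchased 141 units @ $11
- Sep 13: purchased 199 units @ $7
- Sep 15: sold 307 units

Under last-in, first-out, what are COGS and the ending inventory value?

Sep 10, 241 sold [LIFO — newest first]: 204 @ $14 + 37 @ $15 = $3,411
Sep 15, 307 sold [LIFO — newest first]: 199 @ $7 + 108 @ $11 = $2,581
Total COGS = $3,411 + $2,581 = $5,992
Ending inventory: 198 @ $15 + 78 @ $12 + 33 @ $11 = $4,269

COGS = $5,992; ending inventory = $4,269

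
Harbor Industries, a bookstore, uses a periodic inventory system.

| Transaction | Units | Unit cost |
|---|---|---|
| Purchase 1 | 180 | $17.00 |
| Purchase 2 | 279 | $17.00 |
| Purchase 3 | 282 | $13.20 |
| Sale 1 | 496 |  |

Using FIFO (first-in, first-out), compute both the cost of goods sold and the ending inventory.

Sale 1 (496) [FIFO — oldest first]: 180 @ $17.00 + 279 @ $17.00 + 37 @ $13.20 = $8,291.40
Ending inventory: 245 @ $13.20 = $3,234.00

COGS = $8,291.40; ending inventory = $3,234.00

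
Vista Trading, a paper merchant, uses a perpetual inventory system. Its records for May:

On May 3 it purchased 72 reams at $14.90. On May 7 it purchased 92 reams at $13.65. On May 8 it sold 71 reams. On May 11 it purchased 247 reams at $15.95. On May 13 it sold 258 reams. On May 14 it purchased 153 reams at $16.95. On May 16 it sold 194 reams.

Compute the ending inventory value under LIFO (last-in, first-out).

May 8, 71 sold [LIFO — newest first]: 71 @ $13.65 = $969.15
May 13, 258 sold [LIFO — newest first]: 247 @ $15.95 + 11 @ $13.65 = $4,089.80
May 16, 194 sold [LIFO — newest first]: 153 @ $16.95 + 10 @ $13.65 + 31 @ $14.90 = $3,191.75
Total COGS = $969.15 + $4,089.80 + $3,191.75 = $8,250.70
Ending inventory: 41 @ $14.90 = $610.90

Ending inventory = $610.90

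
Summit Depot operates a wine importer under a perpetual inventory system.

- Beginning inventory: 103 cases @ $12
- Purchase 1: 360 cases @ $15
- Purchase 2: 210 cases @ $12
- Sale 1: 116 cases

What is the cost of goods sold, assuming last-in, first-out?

COGS = $1,392

Sale 1 (116) [LIFO — newest first]: 116 @ $12 = $1,392
Ending inventory: 103 @ $12 + 360 @ $15 + 94 @ $12 = $7,764
Check: goods available $9,156 = COGS $1,392 + ending $7,764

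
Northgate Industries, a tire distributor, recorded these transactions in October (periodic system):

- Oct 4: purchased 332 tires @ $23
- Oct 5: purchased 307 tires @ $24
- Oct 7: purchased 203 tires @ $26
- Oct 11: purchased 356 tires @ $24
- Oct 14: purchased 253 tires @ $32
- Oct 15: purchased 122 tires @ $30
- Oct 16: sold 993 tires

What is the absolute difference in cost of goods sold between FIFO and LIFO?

FIFO COGS: 332 @ $23 + 307 @ $24 + 203 @ $26 + 151 @ $24 = $23,906
LIFO COGS: 122 @ $30 + 253 @ $32 + 356 @ $24 + 203 @ $26 + 59 @ $24 = $26,994
Difference = |$23,906 − $26,994| = $3,088

$3,088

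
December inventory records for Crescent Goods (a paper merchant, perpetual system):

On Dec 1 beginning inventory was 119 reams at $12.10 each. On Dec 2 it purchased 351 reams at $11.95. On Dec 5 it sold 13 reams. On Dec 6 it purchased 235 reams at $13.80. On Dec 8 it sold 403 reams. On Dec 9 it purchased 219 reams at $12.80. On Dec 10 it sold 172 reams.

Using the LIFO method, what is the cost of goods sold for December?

COGS = $7,607.55

Dec 5, 13 sold [LIFO — newest first]: 13 @ $11.95 = $155.35
Dec 8, 403 sold [LIFO — newest first]: 235 @ $13.80 + 168 @ $11.95 = $5,250.60
Dec 10, 172 sold [LIFO — newest first]: 172 @ $12.80 = $2,201.60
Total COGS = $155.35 + $5,250.60 + $2,201.60 = $7,607.55
Ending inventory: 119 @ $12.10 + 170 @ $11.95 + 47 @ $12.80 = $4,073.00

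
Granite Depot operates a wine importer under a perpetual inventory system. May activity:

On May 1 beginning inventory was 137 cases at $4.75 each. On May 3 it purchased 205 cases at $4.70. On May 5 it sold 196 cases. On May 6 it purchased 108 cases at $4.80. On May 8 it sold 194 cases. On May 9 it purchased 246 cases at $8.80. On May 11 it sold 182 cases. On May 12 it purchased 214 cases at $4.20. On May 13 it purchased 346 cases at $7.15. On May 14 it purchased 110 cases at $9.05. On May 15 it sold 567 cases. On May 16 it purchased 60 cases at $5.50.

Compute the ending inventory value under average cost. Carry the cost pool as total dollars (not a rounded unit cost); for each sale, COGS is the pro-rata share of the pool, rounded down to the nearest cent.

Ending inventory = $1,862.70

After May 1: 137 on hand, pool $650.75 (≈ $4.7500 each)
After May 3: 342 on hand, pool $1,614.25 (≈ $4.7200 each)
May 5, sell 196: 196/342 × $1,614.25 → $925.12
After May 6: 254 on hand, pool $1,207.53 (≈ $4.7541 each)
May 8, sell 194: 194/254 × $1,207.53 → $922.28
After May 9: 306 on hand, pool $2,450.05 (≈ $8.0067 each)
May 11, sell 182: 182/306 × $2,450.05 → $1,457.21
After May 12: 338 on hand, pool $1,891.64 (≈ $5.5966 each)
After May 13: 684 on hand, pool $4,365.54 (≈ $6.3824 each)
After May 14: 794 on hand, pool $5,361.04 (≈ $6.7519 each)
May 15, sell 567: 567/794 × $5,361.04 → $3,828.34
After May 16: 287 on hand, pool $1,862.70 (≈ $6.4902 each)
Total COGS = $925.12 + $922.28 + $1,457.21 + $3,828.34 = $7,132.95
Ending inventory (cost pool remaining) = $1,862.70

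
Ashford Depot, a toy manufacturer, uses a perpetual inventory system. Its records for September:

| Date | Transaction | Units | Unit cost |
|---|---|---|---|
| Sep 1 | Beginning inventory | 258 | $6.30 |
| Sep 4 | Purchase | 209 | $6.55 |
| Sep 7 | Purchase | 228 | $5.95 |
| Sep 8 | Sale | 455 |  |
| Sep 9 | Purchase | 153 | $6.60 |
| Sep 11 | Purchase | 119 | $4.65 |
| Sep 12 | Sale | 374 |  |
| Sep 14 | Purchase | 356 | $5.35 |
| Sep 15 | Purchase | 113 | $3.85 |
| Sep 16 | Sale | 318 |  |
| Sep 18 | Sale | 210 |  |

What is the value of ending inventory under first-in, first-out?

Ending inventory = $304.15

Sep 8, 455 sold [FIFO — oldest first]: 258 @ $6.30 + 197 @ $6.55 = $2,915.75
Sep 12, 374 sold [FIFO — oldest first]: 12 @ $6.55 + 228 @ $5.95 + 134 @ $6.60 = $2,319.60
Sep 16, 318 sold [FIFO — oldest first]: 19 @ $6.60 + 119 @ $4.65 + 180 @ $5.35 = $1,641.75
Sep 18, 210 sold [FIFO — oldest first]: 176 @ $5.35 + 34 @ $3.85 = $1,072.50
Total COGS = $2,915.75 + $2,319.60 + $1,641.75 + $1,072.50 = $7,949.60
Ending inventory: 79 @ $3.85 = $304.15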